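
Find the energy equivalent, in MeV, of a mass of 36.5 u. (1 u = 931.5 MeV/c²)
E = mc² = 34000 MeV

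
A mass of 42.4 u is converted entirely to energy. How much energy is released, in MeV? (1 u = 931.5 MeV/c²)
E = mc² = 39500 MeV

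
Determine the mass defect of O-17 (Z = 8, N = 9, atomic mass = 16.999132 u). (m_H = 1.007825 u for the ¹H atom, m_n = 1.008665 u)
Δm = Z·m_H + N·m_n − M = 0.1415 u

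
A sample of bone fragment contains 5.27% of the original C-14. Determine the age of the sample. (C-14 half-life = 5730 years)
Age = t½ × log₂(1/ratio) = 24330 years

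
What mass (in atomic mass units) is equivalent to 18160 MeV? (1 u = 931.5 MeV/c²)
m = E/c² = 19.5 u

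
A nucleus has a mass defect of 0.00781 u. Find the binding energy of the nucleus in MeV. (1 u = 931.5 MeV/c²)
B.E. = Δm × 931.5 = 7.275 MeV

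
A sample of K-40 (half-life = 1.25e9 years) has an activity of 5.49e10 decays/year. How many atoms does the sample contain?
N = A/λ = 9.9e19 atoms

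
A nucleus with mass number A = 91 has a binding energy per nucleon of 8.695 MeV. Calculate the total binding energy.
B.E. = 8.695 × 91 = 791.2 MeV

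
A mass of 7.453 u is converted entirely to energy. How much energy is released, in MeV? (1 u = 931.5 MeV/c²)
E = mc² = 6942 MeV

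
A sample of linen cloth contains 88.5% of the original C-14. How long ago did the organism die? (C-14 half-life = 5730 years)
Age = t½ × log₂(1/ratio) = 1010 years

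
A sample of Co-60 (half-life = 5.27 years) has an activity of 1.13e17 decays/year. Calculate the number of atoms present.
N = A/λ = 8.591e17 atoms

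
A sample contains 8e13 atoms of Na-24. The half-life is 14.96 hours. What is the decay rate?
A = λN = 3.707e12 decays/hour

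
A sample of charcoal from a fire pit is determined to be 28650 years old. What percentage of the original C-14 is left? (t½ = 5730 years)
N/N₀ = (1/2)^(t/t½) = 0.03125 = 3.12%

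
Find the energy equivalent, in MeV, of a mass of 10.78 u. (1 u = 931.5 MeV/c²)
E = mc² = 10040 MeV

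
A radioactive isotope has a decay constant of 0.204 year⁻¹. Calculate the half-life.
t½ = ln(2)/λ = 3.398 years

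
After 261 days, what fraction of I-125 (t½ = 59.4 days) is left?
N/N₀ = (1/2)^(t/t½) = 0.04757 = 4.76%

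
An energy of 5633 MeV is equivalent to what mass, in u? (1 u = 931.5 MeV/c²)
m = E/c² = 6.047 u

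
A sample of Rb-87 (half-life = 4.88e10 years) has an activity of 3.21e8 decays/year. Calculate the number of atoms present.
N = A/λ = 2.26e19 atoms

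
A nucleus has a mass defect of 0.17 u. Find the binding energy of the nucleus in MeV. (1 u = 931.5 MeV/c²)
B.E. = Δm × 931.5 = 158.4 MeV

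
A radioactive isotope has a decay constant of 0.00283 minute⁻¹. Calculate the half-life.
t½ = ln(2)/λ = 244.9 minutes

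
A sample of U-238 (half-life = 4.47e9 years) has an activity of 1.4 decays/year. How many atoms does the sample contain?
N = A/λ = 9.028e9 atoms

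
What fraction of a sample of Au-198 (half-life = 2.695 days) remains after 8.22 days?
N/N₀ = (1/2)^(t/t½) = 0.1207 = 12.1%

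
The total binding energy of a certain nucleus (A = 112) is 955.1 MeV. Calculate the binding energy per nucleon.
B.E./A = 955.1/112 = 8.528 MeV/nucleon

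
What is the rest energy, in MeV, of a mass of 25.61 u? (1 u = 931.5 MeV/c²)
E = mc² = 23860 MeV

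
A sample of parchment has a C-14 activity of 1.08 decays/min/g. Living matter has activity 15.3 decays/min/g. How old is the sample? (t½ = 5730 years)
Age = t½ × log₂(A₀/A) = 21910 years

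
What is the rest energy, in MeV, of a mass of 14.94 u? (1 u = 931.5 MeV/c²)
E = mc² = 13920 MeV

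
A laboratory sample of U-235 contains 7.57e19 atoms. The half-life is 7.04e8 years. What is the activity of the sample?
A = λN = 7.453e10 decays/year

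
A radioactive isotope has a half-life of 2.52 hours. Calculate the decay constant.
λ = ln(2)/t½ = 0.2751 hour⁻¹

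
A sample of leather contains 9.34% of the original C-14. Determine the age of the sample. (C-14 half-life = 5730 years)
Age = t½ × log₂(1/ratio) = 19600 years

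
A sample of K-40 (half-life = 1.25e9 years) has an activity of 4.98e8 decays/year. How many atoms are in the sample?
N = A/λ = 8.981e17 atoms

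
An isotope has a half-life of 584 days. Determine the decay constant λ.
λ = ln(2)/t½ = 0.001187 day⁻¹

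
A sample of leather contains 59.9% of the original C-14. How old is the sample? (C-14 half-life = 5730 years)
Age = t½ × log₂(1/ratio) = 4237 years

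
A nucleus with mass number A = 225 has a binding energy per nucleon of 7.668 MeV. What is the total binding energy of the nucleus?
B.E. = 7.668 × 225 = 1725 MeV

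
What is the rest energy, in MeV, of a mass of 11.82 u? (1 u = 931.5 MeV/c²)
E = mc² = 11010 MeV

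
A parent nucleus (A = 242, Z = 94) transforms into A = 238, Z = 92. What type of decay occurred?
ΔA = -4, ΔZ = -2 ⇒ alpha decay (α)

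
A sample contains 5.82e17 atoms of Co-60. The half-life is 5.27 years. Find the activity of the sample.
A = λN = 7.655e16 decays/year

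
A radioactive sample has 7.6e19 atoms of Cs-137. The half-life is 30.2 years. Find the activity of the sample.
A = λN = 1.744e18 decays/year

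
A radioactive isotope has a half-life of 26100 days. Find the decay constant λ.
λ = ln(2)/t½ = 2.656e-5 day⁻¹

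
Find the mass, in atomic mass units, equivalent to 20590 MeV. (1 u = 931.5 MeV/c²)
m = E/c² = 22.1 u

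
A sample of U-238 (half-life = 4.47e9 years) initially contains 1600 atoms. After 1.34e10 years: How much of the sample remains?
N = N₀(1/2)^(t/t½) = 200.3 atoms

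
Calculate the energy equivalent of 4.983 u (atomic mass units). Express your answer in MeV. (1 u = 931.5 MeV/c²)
E = mc² = 4642 MeV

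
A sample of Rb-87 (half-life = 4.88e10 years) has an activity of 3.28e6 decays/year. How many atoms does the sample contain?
N = A/λ = 2.309e17 atoms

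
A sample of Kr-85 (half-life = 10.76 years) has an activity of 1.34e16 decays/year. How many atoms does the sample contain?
N = A/λ = 2.08e17 atoms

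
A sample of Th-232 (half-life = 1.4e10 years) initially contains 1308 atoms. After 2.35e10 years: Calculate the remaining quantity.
N = N₀(1/2)^(t/t½) = 408.6 atoms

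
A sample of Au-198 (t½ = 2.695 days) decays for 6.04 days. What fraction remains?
N/N₀ = (1/2)^(t/t½) = 0.2115 = 21.2%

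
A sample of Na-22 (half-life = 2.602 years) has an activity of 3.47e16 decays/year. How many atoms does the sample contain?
N = A/λ = 1.303e17 atoms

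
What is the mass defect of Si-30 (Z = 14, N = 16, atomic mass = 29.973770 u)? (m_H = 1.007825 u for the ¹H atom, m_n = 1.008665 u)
Δm = Z·m_H + N·m_n − M = 0.2744 u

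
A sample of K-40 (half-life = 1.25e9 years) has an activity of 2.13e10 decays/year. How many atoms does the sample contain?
N = A/λ = 3.841e19 atoms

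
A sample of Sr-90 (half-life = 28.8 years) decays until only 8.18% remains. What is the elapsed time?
t = t½ × log₂(N₀/N) = 104 years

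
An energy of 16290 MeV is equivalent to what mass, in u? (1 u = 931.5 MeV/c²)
m = E/c² = 17.49 u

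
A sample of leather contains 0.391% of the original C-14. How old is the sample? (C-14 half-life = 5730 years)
Age = t½ × log₂(1/ratio) = 45830 years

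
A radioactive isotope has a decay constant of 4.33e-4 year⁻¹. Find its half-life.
t½ = ln(2)/λ = 1601 years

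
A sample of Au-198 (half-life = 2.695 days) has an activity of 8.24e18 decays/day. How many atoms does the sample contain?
N = A/λ = 3.204e19 atoms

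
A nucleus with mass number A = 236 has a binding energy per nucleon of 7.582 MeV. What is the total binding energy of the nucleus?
B.E. = 7.582 × 236 = 1789 MeV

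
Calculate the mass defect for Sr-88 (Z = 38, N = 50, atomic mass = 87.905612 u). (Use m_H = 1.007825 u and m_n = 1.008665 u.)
Δm = Z·m_H + N·m_n − M = 0.825 u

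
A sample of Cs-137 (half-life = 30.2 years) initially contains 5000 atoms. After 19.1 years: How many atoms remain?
N = N₀(1/2)^(t/t½) = 3225 atoms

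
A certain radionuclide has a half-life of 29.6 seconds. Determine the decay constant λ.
λ = ln(2)/t½ = 0.02342 second⁻¹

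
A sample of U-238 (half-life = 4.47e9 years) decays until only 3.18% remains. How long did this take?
t = t½ × log₂(N₀/N) = 2.224e10 years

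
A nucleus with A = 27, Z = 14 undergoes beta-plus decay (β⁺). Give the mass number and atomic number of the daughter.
Daughter: A = 27, Z = 13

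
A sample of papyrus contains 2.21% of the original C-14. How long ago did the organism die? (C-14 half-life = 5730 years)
Age = t½ × log₂(1/ratio) = 31510 years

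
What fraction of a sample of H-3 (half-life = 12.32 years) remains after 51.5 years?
N/N₀ = (1/2)^(t/t½) = 0.05516 = 5.52%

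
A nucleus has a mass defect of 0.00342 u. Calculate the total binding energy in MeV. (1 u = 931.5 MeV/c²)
B.E. = Δm × 931.5 = 3.186 MeV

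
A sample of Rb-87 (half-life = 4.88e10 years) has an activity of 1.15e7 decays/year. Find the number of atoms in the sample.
N = A/λ = 8.096e17 atoms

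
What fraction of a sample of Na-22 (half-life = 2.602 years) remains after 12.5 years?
N/N₀ = (1/2)^(t/t½) = 0.0358 = 3.58%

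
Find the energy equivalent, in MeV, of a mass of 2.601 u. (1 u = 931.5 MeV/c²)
E = mc² = 2423 MeV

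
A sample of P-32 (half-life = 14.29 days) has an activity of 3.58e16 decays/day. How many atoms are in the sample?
N = A/λ = 7.381e17 atoms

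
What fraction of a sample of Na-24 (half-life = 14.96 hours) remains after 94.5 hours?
N/N₀ = (1/2)^(t/t½) = 0.01254 = 1.25%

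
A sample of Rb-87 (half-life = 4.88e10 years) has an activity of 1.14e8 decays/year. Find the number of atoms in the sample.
N = A/λ = 8.026e18 atoms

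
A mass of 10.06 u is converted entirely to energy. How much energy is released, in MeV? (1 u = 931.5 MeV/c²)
E = mc² = 9371 MeV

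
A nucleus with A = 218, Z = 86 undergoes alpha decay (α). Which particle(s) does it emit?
α particle = ⁴₂He (2 protons + 2 neutrons)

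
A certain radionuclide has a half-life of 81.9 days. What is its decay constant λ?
λ = ln(2)/t½ = 0.008463 day⁻¹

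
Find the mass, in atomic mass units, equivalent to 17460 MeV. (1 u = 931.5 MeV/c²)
m = E/c² = 18.74 u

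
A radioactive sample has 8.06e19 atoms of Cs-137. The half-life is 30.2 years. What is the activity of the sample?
A = λN = 1.85e18 decays/year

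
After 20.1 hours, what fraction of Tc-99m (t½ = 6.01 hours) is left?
N/N₀ = (1/2)^(t/t½) = 0.09845 = 9.85%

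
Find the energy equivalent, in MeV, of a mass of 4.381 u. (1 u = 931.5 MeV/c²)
E = mc² = 4081 MeV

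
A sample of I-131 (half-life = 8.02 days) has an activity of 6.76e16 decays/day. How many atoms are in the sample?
N = A/λ = 7.822e17 atoms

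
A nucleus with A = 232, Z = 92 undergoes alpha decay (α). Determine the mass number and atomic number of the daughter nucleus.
Daughter: A = 228, Z = 90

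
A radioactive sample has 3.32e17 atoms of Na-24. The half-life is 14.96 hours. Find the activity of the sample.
A = λN = 1.538e16 decays/hour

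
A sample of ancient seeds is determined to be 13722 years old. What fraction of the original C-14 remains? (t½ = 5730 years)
N/N₀ = (1/2)^(t/t½) = 0.1902 = 19%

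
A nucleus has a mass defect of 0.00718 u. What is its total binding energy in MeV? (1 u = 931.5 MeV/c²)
B.E. = Δm × 931.5 = 6.688 MeV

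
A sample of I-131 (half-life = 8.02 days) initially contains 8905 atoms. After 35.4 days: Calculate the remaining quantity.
N = N₀(1/2)^(t/t½) = 417.7 atoms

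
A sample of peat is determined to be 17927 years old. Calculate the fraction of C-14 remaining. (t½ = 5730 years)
N/N₀ = (1/2)^(t/t½) = 0.1143 = 11.4%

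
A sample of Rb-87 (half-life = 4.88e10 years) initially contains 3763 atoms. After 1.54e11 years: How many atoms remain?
N = N₀(1/2)^(t/t½) = 422.2 atoms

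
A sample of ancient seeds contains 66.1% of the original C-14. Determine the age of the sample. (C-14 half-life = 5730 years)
Age = t½ × log₂(1/ratio) = 3422 years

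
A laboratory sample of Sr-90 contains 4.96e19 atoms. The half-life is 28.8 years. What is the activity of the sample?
A = λN = 1.194e18 decays/year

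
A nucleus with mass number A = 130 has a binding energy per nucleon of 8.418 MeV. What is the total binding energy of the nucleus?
B.E. = 8.418 × 130 = 1094 MeV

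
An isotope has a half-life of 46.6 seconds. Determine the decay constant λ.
λ = ln(2)/t½ = 0.01487 second⁻¹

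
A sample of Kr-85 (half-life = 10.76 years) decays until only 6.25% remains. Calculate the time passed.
t = t½ × log₂(N₀/N) = 43.04 years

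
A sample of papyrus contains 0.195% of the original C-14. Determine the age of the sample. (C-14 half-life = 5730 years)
Age = t½ × log₂(1/ratio) = 51580 years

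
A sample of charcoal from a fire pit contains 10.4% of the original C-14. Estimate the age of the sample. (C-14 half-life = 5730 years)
Age = t½ × log₂(1/ratio) = 18710 years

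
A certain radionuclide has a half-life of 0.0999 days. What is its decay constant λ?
λ = ln(2)/t½ = 6.938 day⁻¹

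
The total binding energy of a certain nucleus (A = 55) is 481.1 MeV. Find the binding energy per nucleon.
B.E./A = 481.1/55 = 8.747 MeV/nucleon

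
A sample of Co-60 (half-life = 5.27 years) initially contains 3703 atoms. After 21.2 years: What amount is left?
N = N₀(1/2)^(t/t½) = 227.8 atoms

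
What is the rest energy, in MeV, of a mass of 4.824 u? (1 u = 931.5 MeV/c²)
E = mc² = 4494 MeV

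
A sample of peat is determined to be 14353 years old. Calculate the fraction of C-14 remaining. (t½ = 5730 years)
N/N₀ = (1/2)^(t/t½) = 0.1762 = 17.6%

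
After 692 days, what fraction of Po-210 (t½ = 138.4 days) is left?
N/N₀ = (1/2)^(t/t½) = 0.03125 = 3.12%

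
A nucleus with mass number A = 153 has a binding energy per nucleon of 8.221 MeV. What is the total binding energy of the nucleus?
B.E. = 8.221 × 153 = 1258 MeV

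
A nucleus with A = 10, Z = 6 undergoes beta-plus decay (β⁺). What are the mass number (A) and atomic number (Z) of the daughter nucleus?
Daughter: A = 10, Z = 5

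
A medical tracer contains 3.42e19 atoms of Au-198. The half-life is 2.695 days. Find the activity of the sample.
A = λN = 8.796e18 decays/day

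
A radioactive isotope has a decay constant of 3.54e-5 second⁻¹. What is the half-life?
t½ = ln(2)/λ = 19580 seconds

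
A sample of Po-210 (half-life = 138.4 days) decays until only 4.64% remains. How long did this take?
t = t½ × log₂(N₀/N) = 613.1 days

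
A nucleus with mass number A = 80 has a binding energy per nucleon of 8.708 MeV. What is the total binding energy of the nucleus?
B.E. = 8.708 × 80 = 696.6 MeV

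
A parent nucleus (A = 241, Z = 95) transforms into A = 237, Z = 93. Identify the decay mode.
ΔA = -4, ΔZ = -2 ⇒ alpha decay (α)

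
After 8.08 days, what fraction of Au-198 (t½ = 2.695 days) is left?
N/N₀ = (1/2)^(t/t½) = 0.1252 = 12.5%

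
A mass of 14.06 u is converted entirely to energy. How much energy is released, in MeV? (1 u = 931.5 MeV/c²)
E = mc² = 13100 MeV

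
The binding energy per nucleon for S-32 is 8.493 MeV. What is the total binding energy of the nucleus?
B.E. = 8.493 × 32 = 271.8 MeV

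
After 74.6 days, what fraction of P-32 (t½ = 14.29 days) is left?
N/N₀ = (1/2)^(t/t½) = 0.02682 = 2.68%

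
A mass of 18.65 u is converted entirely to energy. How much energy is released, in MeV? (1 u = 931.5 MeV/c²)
E = mc² = 17370 MeV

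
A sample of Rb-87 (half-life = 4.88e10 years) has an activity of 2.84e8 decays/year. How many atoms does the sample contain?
N = A/λ = 1.999e19 atoms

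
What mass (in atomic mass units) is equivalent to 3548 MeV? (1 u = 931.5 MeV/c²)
m = E/c² = 3.809 u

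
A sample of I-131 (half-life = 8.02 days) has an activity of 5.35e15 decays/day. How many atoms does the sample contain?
N = A/λ = 6.19e16 atoms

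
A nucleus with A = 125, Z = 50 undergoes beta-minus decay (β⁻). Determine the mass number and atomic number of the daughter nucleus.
Daughter: A = 125, Z = 51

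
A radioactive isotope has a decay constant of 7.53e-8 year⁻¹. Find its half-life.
t½ = ln(2)/λ = 9.205e6 years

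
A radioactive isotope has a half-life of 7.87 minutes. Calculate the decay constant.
λ = ln(2)/t½ = 0.08807 minute⁻¹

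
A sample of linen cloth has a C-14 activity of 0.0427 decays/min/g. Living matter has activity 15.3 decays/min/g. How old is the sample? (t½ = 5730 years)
Age = t½ × log₂(A₀/A) = 48620 years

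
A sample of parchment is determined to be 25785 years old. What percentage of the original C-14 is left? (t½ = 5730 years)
N/N₀ = (1/2)^(t/t½) = 0.04419 = 4.42%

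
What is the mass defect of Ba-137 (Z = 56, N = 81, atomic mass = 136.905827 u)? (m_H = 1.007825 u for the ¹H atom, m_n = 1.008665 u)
Δm = Z·m_H + N·m_n − M = 1.234 u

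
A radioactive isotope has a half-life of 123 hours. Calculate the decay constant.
λ = ln(2)/t½ = 0.005635 hour⁻¹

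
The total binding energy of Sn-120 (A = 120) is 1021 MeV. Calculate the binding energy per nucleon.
B.E./A = 1021/120 = 8.508 MeV/nucleon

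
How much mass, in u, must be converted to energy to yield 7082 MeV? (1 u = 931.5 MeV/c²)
m = E/c² = 7.603 u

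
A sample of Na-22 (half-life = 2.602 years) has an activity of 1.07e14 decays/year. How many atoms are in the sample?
N = A/λ = 4.017e14 atoms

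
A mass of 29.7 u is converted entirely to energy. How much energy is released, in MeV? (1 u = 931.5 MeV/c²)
E = mc² = 27670 MeV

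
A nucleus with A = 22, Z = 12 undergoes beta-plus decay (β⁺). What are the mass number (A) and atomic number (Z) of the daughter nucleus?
Daughter: A = 22, Z = 11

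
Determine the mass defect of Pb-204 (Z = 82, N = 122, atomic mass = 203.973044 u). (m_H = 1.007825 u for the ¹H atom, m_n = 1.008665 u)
Δm = Z·m_H + N·m_n − M = 1.726 u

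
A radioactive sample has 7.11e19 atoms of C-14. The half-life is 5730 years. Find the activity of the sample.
A = λN = 8.601e15 decays/year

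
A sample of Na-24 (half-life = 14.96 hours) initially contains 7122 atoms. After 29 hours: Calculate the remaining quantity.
N = N₀(1/2)^(t/t½) = 1858 atoms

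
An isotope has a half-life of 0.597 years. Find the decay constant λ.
λ = ln(2)/t½ = 1.161 year⁻¹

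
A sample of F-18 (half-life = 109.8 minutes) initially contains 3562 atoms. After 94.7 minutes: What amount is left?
N = N₀(1/2)^(t/t½) = 1959 atoms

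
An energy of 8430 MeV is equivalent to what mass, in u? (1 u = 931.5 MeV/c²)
m = E/c² = 9.05 u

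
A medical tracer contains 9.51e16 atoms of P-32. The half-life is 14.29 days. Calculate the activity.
A = λN = 4.613e15 decays/day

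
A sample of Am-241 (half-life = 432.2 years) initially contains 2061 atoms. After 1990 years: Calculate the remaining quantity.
N = N₀(1/2)^(t/t½) = 84.73 atoms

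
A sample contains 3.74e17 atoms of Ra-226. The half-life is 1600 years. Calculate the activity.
A = λN = 1.62e14 decays/year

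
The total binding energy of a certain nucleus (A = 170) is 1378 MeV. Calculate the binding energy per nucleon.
B.E./A = 1378/170 = 8.106 MeV/nucleon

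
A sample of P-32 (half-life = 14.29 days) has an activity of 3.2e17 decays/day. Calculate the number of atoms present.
N = A/λ = 6.597e18 atoms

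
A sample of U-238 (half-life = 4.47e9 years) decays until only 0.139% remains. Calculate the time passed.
t = t½ × log₂(N₀/N) = 4.242e10 years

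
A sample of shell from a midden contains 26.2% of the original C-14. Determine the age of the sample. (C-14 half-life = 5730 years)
Age = t½ × log₂(1/ratio) = 11070 years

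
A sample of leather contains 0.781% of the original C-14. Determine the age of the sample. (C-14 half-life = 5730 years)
Age = t½ × log₂(1/ratio) = 40110 years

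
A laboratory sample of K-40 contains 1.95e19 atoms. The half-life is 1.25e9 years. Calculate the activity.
A = λN = 1.081e10 decays/year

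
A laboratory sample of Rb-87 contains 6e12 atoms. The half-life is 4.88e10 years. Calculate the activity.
A = λN = 85.22 decays/year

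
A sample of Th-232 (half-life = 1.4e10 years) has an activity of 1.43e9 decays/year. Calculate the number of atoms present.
N = A/λ = 2.888e19 atoms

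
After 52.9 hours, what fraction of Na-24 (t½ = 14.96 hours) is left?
N/N₀ = (1/2)^(t/t½) = 0.0862 = 8.62%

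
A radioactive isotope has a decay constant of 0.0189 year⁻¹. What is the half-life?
t½ = ln(2)/λ = 36.67 years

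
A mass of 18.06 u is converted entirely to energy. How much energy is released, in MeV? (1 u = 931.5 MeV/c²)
E = mc² = 16820 MeV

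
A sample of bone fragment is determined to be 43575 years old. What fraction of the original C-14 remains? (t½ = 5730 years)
N/N₀ = (1/2)^(t/t½) = 0.005138 = 0.514%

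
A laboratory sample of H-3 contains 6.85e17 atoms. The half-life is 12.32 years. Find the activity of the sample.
A = λN = 3.854e16 decays/year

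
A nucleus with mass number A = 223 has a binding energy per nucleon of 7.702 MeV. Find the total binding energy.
B.E. = 7.702 × 223 = 1718 MeV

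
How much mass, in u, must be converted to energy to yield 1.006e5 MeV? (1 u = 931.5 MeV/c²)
m = E/c² = 108 u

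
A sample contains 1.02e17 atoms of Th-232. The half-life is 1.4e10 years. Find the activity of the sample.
A = λN = 5.05e6 decays/year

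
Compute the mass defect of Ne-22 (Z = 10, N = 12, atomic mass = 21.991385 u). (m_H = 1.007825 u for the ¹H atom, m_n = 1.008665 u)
Δm = Z·m_H + N·m_n − M = 0.1908 u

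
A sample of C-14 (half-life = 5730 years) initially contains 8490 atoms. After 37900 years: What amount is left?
N = N₀(1/2)^(t/t½) = 86.66 atoms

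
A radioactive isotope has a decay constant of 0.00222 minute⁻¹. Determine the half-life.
t½ = ln(2)/λ = 312.2 minutes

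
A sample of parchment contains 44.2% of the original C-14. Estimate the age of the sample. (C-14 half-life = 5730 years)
Age = t½ × log₂(1/ratio) = 6749 years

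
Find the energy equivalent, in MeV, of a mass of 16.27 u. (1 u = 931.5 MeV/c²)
E = mc² = 15160 MeV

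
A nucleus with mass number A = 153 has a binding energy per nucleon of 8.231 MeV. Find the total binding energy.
B.E. = 8.231 × 153 = 1259 MeV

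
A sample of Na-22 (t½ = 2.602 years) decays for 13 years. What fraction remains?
N/N₀ = (1/2)^(t/t½) = 0.03133 = 3.13%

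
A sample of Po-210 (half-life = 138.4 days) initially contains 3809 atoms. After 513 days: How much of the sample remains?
N = N₀(1/2)^(t/t½) = 291.7 atoms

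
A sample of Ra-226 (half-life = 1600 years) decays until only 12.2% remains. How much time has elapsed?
t = t½ × log₂(N₀/N) = 4856 years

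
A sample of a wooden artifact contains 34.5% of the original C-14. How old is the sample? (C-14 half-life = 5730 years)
Age = t½ × log₂(1/ratio) = 8797 years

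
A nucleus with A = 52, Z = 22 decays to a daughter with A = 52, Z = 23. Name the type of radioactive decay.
ΔA = 0, ΔZ = +1 ⇒ beta-minus decay (β⁻)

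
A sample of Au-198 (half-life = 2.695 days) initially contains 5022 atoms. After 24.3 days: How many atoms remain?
N = N₀(1/2)^(t/t½) = 9.696 atoms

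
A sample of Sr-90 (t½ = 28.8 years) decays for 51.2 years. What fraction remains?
N/N₀ = (1/2)^(t/t½) = 0.2916 = 29.2%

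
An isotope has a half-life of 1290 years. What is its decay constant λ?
λ = ln(2)/t½ = 5.373e-4 year⁻¹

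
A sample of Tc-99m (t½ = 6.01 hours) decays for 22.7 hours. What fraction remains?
N/N₀ = (1/2)^(t/t½) = 0.07295 = 7.29%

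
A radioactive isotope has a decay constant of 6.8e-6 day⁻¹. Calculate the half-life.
t½ = ln(2)/λ = 1.019e5 days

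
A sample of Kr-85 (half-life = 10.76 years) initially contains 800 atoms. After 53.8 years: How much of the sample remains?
N = N₀(1/2)^(t/t½) = 25 atoms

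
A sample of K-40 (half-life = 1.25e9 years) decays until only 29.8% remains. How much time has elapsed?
t = t½ × log₂(N₀/N) = 2.183e9 years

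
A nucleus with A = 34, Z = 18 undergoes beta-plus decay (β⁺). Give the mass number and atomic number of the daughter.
Daughter: A = 34, Z = 17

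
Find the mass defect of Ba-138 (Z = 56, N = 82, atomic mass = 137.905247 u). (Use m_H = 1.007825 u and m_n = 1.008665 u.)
Δm = Z·m_H + N·m_n − M = 1.243 u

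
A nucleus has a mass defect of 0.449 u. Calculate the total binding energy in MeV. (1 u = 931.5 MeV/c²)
B.E. = Δm × 931.5 = 418.2 MeV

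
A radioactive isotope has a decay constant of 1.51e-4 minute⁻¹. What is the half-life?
t½ = ln(2)/λ = 4590 minutes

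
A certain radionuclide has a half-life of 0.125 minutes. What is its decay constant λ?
λ = ln(2)/t½ = 5.545 minute⁻¹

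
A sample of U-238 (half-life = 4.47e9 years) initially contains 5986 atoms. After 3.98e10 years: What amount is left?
N = N₀(1/2)^(t/t½) = 12.5 atoms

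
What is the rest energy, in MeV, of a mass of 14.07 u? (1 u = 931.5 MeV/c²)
E = mc² = 13110 MeV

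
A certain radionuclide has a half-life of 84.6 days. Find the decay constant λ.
λ = ln(2)/t½ = 0.008193 day⁻¹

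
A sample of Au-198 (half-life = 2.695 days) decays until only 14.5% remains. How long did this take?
t = t½ × log₂(N₀/N) = 7.508 days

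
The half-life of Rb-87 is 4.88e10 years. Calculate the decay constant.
λ = ln(2)/t½ = 1.42e-11 year⁻¹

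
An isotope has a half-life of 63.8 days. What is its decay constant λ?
λ = ln(2)/t½ = 0.01086 day⁻¹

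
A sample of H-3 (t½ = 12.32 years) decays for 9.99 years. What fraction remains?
N/N₀ = (1/2)^(t/t½) = 0.57 = 57%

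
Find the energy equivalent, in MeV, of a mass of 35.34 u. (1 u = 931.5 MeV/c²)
E = mc² = 32920 MeV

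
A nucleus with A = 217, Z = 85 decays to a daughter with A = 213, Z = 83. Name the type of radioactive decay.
ΔA = -4, ΔZ = -2 ⇒ alpha decay (α)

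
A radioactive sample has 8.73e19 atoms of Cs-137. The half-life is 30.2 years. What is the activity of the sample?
A = λN = 2.004e18 decays/year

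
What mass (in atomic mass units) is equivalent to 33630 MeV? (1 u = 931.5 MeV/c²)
m = E/c² = 36.1 u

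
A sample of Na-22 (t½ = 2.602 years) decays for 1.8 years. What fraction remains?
N/N₀ = (1/2)^(t/t½) = 0.6191 = 61.9%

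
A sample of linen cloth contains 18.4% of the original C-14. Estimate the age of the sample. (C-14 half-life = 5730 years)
Age = t½ × log₂(1/ratio) = 13990 years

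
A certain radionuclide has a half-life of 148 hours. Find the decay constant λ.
λ = ln(2)/t½ = 0.004683 hour⁻¹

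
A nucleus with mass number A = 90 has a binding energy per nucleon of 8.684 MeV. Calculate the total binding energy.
B.E. = 8.684 × 90 = 781.6 MeV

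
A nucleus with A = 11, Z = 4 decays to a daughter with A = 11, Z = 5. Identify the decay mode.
ΔA = 0, ΔZ = +1 ⇒ beta-minus decay (β⁻)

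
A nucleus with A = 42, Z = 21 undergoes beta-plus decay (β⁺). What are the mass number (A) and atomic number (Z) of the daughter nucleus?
Daughter: A = 42, Z = 20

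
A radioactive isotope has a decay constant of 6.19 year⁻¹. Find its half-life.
t½ = ln(2)/λ = 0.112 years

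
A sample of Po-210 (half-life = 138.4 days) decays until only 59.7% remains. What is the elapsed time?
t = t½ × log₂(N₀/N) = 103 days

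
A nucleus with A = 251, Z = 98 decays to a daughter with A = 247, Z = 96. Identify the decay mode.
ΔA = -4, ΔZ = -2 ⇒ alpha decay (α)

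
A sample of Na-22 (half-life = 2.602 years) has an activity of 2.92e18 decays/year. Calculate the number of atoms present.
N = A/λ = 1.096e19 atoms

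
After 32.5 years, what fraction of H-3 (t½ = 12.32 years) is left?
N/N₀ = (1/2)^(t/t½) = 0.1607 = 16.1%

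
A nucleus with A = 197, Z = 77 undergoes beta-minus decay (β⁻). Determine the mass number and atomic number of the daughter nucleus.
Daughter: A = 197, Z = 78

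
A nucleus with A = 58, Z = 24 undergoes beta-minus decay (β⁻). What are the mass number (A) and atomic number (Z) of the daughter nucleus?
Daughter: A = 58, Z = 25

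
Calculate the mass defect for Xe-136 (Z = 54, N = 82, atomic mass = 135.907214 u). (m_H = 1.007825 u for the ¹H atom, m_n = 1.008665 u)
Δm = Z·m_H + N·m_n − M = 1.226 u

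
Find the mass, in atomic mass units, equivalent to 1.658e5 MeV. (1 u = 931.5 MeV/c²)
m = E/c² = 178 u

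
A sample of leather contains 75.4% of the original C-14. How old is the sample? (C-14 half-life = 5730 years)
Age = t½ × log₂(1/ratio) = 2334 years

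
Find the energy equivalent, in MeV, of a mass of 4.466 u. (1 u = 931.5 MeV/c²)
E = mc² = 4160 MeV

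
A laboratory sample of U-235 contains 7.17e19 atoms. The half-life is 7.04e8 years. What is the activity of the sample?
A = λN = 7.059e10 decays/year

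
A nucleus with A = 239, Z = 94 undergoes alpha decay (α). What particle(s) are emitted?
α particle = ⁴₂He (2 protons + 2 neutrons)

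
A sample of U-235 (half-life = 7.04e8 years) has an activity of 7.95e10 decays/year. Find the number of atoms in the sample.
N = A/λ = 8.074e19 atoms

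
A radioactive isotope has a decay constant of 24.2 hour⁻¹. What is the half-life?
t½ = ln(2)/λ = 0.02864 hours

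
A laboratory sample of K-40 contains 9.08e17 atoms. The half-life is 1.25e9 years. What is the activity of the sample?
A = λN = 5.035e8 decays/year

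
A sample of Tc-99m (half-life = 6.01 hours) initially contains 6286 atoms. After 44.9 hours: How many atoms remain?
N = N₀(1/2)^(t/t½) = 35.43 atoms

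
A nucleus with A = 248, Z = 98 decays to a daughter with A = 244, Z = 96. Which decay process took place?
ΔA = -4, ΔZ = -2 ⇒ alpha decay (α)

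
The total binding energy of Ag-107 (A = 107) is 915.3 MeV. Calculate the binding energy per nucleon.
B.E./A = 915.3/107 = 8.554 MeV/nucleon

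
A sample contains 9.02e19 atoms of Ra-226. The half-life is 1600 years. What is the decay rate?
A = λN = 3.908e16 decays/year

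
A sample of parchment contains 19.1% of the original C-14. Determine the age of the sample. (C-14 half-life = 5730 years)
Age = t½ × log₂(1/ratio) = 13690 years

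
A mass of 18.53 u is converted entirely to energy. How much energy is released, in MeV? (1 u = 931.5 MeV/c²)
E = mc² = 17260 MeV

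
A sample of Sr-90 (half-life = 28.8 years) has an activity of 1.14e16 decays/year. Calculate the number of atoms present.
N = A/λ = 4.737e17 atoms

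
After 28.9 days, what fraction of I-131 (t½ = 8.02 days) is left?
N/N₀ = (1/2)^(t/t½) = 0.08227 = 8.23%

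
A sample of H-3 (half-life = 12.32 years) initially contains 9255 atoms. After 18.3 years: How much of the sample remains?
N = N₀(1/2)^(t/t½) = 3305 atoms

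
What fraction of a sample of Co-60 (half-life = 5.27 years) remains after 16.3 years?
N/N₀ = (1/2)^(t/t½) = 0.1172 = 11.7%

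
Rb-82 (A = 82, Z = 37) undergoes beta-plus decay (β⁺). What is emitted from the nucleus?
β⁺: positron (e⁺) + neutrino (νₑ)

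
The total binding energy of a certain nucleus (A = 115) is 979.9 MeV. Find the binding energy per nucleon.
B.E./A = 979.9/115 = 8.521 MeV/nucleon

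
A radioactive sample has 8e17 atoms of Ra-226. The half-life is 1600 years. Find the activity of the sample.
A = λN = 3.466e14 decays/year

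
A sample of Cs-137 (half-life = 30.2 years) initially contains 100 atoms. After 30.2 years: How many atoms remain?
N = N₀(1/2)^(t/t½) = 50 atoms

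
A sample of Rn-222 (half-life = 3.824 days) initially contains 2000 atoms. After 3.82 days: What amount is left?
N = N₀(1/2)^(t/t½) = 1001 atoms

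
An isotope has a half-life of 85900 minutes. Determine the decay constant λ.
λ = ln(2)/t½ = 8.069e-6 minute⁻¹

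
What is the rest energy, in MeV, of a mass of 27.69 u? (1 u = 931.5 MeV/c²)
E = mc² = 25790 MeV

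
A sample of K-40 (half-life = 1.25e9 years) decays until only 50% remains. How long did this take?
t = t½ × log₂(N₀/N) = 1.25e9 years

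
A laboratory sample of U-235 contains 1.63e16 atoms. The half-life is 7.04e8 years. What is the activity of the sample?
A = λN = 1.605e7 decays/year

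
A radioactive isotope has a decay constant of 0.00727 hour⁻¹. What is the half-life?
t½ = ln(2)/λ = 95.34 hours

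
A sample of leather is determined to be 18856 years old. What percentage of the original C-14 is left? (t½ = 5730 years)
N/N₀ = (1/2)^(t/t½) = 0.1022 = 10.2%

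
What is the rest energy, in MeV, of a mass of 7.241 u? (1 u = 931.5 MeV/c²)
E = mc² = 6745 MeV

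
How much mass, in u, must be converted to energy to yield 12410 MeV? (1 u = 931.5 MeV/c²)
m = E/c² = 13.32 u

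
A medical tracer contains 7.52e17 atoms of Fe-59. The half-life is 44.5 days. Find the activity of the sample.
A = λN = 1.171e16 decays/day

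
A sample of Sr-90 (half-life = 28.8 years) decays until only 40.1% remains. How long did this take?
t = t½ × log₂(N₀/N) = 37.97 years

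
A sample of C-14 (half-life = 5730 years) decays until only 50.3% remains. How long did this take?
t = t½ × log₂(N₀/N) = 5681 years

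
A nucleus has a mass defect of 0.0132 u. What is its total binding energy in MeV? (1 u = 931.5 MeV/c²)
B.E. = Δm × 931.5 = 12.3 MeV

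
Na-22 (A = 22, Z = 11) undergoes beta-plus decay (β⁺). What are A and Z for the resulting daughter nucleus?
Daughter: A = 22, Z = 10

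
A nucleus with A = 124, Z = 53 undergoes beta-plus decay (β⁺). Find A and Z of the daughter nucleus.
Daughter: A = 124, Z = 52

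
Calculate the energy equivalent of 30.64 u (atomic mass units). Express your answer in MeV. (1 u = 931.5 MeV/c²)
E = mc² = 28540 MeV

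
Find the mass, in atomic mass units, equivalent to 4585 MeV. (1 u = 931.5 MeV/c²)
m = E/c² = 4.922 u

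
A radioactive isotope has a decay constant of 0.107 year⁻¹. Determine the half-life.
t½ = ln(2)/λ = 6.478 years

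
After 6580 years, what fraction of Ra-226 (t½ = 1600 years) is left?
N/N₀ = (1/2)^(t/t½) = 0.05781 = 5.78%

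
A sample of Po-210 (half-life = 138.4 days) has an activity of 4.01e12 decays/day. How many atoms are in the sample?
N = A/λ = 8.007e14 atoms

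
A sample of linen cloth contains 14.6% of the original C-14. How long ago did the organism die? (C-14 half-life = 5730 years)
Age = t½ × log₂(1/ratio) = 15910 years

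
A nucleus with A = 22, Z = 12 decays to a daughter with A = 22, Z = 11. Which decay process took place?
ΔA = 0, ΔZ = -1 ⇒ beta-plus decay (β⁺) or electron capture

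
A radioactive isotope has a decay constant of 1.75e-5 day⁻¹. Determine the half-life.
t½ = ln(2)/λ = 39610 days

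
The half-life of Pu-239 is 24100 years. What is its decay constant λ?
λ = ln(2)/t½ = 2.876e-5 year⁻¹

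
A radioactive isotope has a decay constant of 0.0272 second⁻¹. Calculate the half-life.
t½ = ln(2)/λ = 25.48 seconds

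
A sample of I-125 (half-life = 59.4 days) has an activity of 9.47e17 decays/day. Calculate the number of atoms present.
N = A/λ = 8.115e19 atoms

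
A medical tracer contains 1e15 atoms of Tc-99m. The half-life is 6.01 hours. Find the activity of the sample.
A = λN = 1.153e14 decays/hour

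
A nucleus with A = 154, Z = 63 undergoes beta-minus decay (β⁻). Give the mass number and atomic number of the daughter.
Daughter: A = 154, Z = 64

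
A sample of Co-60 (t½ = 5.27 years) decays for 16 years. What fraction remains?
N/N₀ = (1/2)^(t/t½) = 0.1219 = 12.2%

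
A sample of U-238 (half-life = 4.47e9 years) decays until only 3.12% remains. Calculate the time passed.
t = t½ × log₂(N₀/N) = 2.236e10 years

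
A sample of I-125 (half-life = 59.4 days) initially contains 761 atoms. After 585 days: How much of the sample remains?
N = N₀(1/2)^(t/t½) = 0.8255 atoms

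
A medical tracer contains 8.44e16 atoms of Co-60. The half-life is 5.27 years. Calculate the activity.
A = λN = 1.11e16 decays/year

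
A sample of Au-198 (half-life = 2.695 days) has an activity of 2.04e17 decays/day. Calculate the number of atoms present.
N = A/λ = 7.932e17 atoms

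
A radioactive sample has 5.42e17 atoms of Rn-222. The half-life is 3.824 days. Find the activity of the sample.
A = λN = 9.824e16 decays/day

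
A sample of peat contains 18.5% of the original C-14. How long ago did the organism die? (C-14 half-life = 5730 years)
Age = t½ × log₂(1/ratio) = 13950 years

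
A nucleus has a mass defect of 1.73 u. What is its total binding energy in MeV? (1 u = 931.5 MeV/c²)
B.E. = Δm × 931.5 = 1611 MeV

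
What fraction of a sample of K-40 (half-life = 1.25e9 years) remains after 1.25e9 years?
N/N₀ = (1/2)^(t/t½) = 0.5 = 50%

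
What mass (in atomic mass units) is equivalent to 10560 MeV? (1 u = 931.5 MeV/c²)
m = E/c² = 11.34 u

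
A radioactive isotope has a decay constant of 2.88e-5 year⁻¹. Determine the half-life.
t½ = ln(2)/λ = 24070 years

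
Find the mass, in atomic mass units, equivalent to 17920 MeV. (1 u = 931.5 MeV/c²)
m = E/c² = 19.24 u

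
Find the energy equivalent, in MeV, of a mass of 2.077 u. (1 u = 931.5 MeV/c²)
E = mc² = 1935 MeV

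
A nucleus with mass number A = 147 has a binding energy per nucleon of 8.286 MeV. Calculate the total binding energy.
B.E. = 8.286 × 147 = 1218 MeV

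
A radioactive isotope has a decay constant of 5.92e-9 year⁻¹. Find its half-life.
t½ = ln(2)/λ = 1.171e8 years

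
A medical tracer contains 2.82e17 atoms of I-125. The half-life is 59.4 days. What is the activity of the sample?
A = λN = 3.291e15 decays/day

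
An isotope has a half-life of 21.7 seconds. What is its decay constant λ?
λ = ln(2)/t½ = 0.03194 second⁻¹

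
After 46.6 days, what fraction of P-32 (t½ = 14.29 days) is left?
N/N₀ = (1/2)^(t/t½) = 0.1043 = 10.4%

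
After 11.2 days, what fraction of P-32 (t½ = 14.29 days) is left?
N/N₀ = (1/2)^(t/t½) = 0.5808 = 58.1%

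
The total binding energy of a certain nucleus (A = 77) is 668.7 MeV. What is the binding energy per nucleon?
B.E./A = 668.7/77 = 8.684 MeV/nucleon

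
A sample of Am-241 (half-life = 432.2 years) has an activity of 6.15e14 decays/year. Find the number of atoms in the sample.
N = A/λ = 3.835e17 atoms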